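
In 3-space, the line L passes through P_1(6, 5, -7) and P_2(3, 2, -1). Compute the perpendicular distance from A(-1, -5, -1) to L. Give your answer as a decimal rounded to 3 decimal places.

6.696

A direction vector for L is P_2 − P_1 = (-3, -3, 6).
Taking (6, 5, -7) on L with direction v = (-3, -3, 6): w = A − (6, 5, -7) = (-7, -10, 6), and w × v = (-42, 24, -9).
Distance = |w × v| / |v| = √2421 / √54 ≈ 6.696.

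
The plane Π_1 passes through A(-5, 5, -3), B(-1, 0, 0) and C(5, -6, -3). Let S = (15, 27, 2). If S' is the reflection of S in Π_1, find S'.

AB = (4, -5, 3), AC = (10, -11, 0); a normal to Π_1 is AB × AC = (33, 30, 6).
Using A: Π_1 has equation 33x + 30y + 6z = -33.
λ = (n·S − d)/|n|² = (1317 − (-33))/2025 = 2/3.
Reflection = S − 2λn = (15, 27, 2) − (4/3)·(33, 30, 6) = (-29, -13, -6).

(-29, -13, -6)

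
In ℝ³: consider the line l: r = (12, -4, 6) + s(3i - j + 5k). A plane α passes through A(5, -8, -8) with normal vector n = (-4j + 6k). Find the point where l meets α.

α: n·r = n·A gives -4y + 6z = -16.
Substitute r = (12, -4, 6) + t(3, -1, 5) into the plane: 52 + 34t = -16, so t = -2.
Intersection: (12, -4, 6) + (-2)·(3, -1, 5) = (6, -2, -4).

(6, -2, -4)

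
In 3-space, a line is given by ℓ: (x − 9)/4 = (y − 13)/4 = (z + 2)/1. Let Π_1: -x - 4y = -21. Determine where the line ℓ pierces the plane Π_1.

ℓ has direction (4, 4, 1) through (9, 13, -2).
Substitute r = (9, 13, -2) + t(4, 4, 1) into the plane: -61 + (-20)t = -21, so t = -2.
Intersection: (9, 13, -2) + (-2)·(4, 4, 1) = (1, 5, -4).

(1, 5, -4)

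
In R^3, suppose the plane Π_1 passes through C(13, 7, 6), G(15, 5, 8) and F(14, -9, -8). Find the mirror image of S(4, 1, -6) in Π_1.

CG = (2, -2, 2), CF = (1, -16, -14); a normal to Π_1 is CG × CF = (60, 30, -30).
Using C: Π_1 has equation 60x + 30y - 30z = 810.
λ = (n·S − d)/|n|² = (450 − 810)/5400 = -1/15.
Reflection = S − 2λn = (4, 1, -6) − (-2/15)·(60, 30, -30) = (12, 5, -10).

(12, 5, -10)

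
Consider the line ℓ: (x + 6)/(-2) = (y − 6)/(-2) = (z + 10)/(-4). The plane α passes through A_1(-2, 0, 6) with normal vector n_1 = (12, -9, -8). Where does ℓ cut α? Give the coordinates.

(-4, 8, -6)

ℓ has direction (-2, -2, -4) through (-6, 6, -10).
α: n_1·r = n_1·A_1 gives 12x - 9y - 8z = -72.
Substitute r = (-6, 6, -10) + t(-2, -2, -4) into the plane: -46 + 26t = -72, so t = -1.
Intersection: (-6, 6, -10) + (-1)·(-2, -2, -4) = (-4, 8, -6).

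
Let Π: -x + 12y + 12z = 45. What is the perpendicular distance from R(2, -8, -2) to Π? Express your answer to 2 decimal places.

n·R − d = (-1)·(2) + (12)·(-8) + (12)·(-2) − 45 = -167; |n| = √289.
Distance = |-167| / √289 = 167/√289 ≈ 9.82.

9.82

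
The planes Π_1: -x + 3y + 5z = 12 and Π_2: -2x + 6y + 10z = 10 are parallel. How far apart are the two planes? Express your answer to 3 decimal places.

Rescale Π_2 by 1/2: -x + 3y + 5z = 5. Then distance = |12 − 5| / √35 ≈ 1.183.

1.183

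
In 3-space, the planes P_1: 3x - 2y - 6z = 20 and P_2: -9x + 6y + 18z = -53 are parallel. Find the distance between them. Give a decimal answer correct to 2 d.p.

0.33

Rescale P_2 by 1/(-3): 3x - 2y - 6z = 53/3. Then distance = |20 − (53/3)| / √49 ≈ 0.33.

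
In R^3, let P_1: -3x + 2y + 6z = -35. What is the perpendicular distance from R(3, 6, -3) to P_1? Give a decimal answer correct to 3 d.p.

2.857

n·R − d = (-3)·(3) + (2)·(6) + (6)·(-3) − (-35) = 20; |n| = √49.
Distance = |20| / √49 = 20/√49 ≈ 2.857.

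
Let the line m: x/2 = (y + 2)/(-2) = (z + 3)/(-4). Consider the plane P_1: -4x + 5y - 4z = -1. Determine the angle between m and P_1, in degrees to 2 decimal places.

m has direction (2, -2, -4) through (0, -2, -3).
sin θ = |n·v| / (|n||v|) = |-2| / (√57 · √24) = 0.05407.
θ ≈ 3.10°.

3.10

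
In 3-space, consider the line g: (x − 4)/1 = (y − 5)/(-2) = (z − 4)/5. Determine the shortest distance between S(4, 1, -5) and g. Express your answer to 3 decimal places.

7.167

g has direction (1, -2, 5) through (4, 5, 4).
Taking (4, 5, 4) on g with direction v = (1, -2, 5): w = S − (4, 5, 4) = (0, -4, -9), and w × v = (-38, -9, 4).
Distance = |w × v| / |v| = √1541 / √30 ≈ 7.167.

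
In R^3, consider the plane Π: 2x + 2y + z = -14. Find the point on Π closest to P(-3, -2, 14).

Foot = P − λn with λ = (n·P − d)/|n|² = (4 − (-14))/9 = 2.
Foot = (-3, -2, 14) − 2·(2, 2, 1) = (-7, -6, 12).

(-7, -6, 12)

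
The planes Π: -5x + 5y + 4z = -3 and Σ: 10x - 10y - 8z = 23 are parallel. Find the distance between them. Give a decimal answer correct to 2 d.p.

1.05

Rescale Σ by 1/(-2): -5x + 5y + 4z = -23/2. Then distance = |-3 − (-23/2)| / √66 ≈ 1.05.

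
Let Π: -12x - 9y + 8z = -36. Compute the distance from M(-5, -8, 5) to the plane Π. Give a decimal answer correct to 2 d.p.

n·M − d = (-12)·(-5) + (-9)·(-8) + (8)·(5) − (-36) = 208; |n| = √289.
Distance = |208| / √289 = 208/√289 ≈ 12.24.

12.24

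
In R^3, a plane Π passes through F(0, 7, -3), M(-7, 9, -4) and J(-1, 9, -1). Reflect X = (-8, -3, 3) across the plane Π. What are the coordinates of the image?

(0, 17, -13)

FM = (-7, 2, -1), FJ = (-1, 2, 2); a normal to Π is FM × FJ = (6, 15, -12).
Using F: Π has equation 6x + 15y - 12z = 141.
λ = (n·X − d)/|n|² = (-129 − 141)/405 = -2/3.
Reflection = X − 2λn = (-8, -3, 3) − (-4/3)·(6, 15, -12) = (0, 17, -13).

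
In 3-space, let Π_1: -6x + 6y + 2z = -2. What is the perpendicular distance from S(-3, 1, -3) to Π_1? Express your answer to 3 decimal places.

n·S − d = (-6)·(-3) + (6)·(1) + (2)·(-3) − (-2) = 20; |n| = √76.
Distance = |20| / √76 = 20/√76 ≈ 2.294.

2.294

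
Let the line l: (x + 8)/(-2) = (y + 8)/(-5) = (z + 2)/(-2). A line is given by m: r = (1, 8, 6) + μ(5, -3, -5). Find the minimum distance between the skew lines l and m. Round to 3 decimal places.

2.386

l has direction (-2, -5, -2) through (-8, -8, -2).
Common perpendicular direction n = (-2, -5, -2) × (5, -3, -5) = (19, -20, 31).
With w = (1, 8, 6) − (-8, -8, -2) = (9, 16, 8), w · n = 99.
Distance = |w · n| / |n| = |99| / √1722 ≈ 2.386.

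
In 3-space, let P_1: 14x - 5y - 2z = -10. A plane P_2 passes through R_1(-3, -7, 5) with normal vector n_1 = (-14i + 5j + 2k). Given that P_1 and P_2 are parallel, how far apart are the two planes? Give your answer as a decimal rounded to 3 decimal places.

0.467

P_2: n_1·r = n_1·R_1 gives -14x + 5y + 2z = 17.
Rescale P_2 by 1/(-1): 14x - 5y - 2z = -17. Then distance = |-10 − (-17)| / √225 ≈ 0.467.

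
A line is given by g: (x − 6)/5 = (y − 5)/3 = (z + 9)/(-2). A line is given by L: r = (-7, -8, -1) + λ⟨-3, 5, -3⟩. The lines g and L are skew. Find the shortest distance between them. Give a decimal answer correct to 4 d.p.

0.3502

g has direction (5, 3, -2) through (6, 5, -9).
Common perpendicular direction n = (5, 3, -2) × (-3, 5, -3) = (1, 21, 34).
With w = (-7, -8, -1) − (6, 5, -9) = (-13, -13, 8), w · n = -14.
Distance = |w · n| / |n| = |-14| / √1598 ≈ 0.3502.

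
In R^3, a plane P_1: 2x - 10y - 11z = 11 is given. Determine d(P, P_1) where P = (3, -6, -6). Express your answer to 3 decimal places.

n·P − d = (2)·(3) + (-10)·(-6) + (-11)·(-6) − 11 = 121; |n| = √225.
Distance = |121| / √225 = 121/√225 ≈ 8.067.

8.067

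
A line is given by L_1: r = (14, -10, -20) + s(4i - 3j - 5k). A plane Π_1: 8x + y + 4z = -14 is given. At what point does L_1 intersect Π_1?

(-2, 2, 0)

Substitute r = (14, -10, -20) + t(4, -3, -5) into the plane: 22 + 9t = -14, so t = -4.
Intersection: (14, -10, -20) + (-4)·(4, -3, -5) = (-2, 2, 0).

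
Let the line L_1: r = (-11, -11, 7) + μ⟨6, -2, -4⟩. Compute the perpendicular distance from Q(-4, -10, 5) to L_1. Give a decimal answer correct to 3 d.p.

Taking (-11, -11, 7) on L_1 with direction v = (6, -2, -4): w = Q − (-11, -11, 7) = (7, 1, -2), and w × v = (-8, 16, -20).
Distance = |w × v| / |v| = √720 / √56 ≈ 3.586.

3.586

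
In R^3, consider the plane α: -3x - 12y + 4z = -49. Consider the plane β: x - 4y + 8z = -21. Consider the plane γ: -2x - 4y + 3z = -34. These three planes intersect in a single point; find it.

Solving the 3×3 linear system -3x - 12y + 4z = -49, x - 4y + 8z = -21, -2x - 4y + 3z = -34 (e.g. by elimination or Cramer's rule, determinant = 120) gives (11, 0, -4).

(11, 0, -4)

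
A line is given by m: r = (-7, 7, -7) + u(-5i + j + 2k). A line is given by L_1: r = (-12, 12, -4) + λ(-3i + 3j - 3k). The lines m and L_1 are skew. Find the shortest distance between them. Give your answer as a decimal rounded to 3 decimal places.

3.720

Common perpendicular direction n = (-5, 1, 2) × (-3, 3, -3) = (-9, -21, -12).
With w = (-12, 12, -4) − (-7, 7, -7) = (-5, 5, 3), w · n = -96.
Distance = |w · n| / |n| = |-96| / √666 ≈ 3.720.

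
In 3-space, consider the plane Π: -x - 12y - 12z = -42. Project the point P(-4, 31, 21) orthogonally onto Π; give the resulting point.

Foot = P − λn with λ = (n·P − d)/|n|² = (-620 − (-42))/289 = -2.
Foot = (-4, 31, 21) − (-2)·(-1, -12, -12) = (-6, 7, -3).

(-6, 7, -3)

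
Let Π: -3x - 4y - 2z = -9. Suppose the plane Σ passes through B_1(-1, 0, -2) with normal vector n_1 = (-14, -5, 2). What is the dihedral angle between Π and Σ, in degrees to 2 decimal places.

Σ: n_1·r = n_1·B_1 gives -14x - 5y + 2z = 10.
cos θ = |n₁·n₂| / (|n₁||n₂|) = |58| / (√29 · √225).
θ = arccos(0.71802) ≈ 44.11°.

44.11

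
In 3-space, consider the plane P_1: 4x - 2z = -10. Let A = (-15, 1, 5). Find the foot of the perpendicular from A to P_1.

(-3, 1, -1)

Foot = A − λn with λ = (n·A − d)/|n|² = (-70 − (-10))/20 = -3.
Foot = (-15, 1, 5) − (-3)·(4, 0, -2) = (-3, 1, -1).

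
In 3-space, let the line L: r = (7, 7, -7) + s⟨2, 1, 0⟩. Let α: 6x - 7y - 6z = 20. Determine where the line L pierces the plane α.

Substitute r = (7, 7, -7) + t(2, 1, 0) into the plane: 35 + 5t = 20, so t = -3.
Intersection: (7, 7, -7) + (-3)·(2, 1, 0) = (1, 4, -7).

(1, 4, -7)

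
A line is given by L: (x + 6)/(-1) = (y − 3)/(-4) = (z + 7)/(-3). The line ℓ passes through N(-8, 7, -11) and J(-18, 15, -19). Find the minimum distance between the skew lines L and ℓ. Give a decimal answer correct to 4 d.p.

L has direction (-1, -4, -3) through (-6, 3, -7).
A direction vector for ℓ is J − N = (-10, 8, -8).
Common perpendicular direction n = (-1, -4, -3) × (-10, 8, -8) = (56, 22, -48).
With w = (-8, 7, -11) − (-6, 3, -7) = (-2, 4, -4), w · n = 168.
Distance = |w · n| / |n| = |168| / √5924 ≈ 2.1827.

2.1827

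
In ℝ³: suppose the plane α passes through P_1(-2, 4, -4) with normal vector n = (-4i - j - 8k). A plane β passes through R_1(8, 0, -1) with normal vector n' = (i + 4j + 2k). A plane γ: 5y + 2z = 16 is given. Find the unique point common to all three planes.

(-6, 4, -2)

α: n·r = n·P_1 gives -4x - y - 8z = 36.
β: n'·r = n'·R_1 gives x + 4y + 2z = 6.
Solving the 3×3 linear system -4x - y - 8z = 36, x + 4y + 2z = 6, 5y + 2z = 16 (e.g. by elimination or Cramer's rule, determinant = -30) gives (-6, 4, -2).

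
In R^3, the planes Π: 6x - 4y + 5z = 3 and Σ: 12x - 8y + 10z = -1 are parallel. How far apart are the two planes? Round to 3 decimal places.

0.399

Rescale Σ by 1/2: 6x - 4y + 5z = -1/2. Then distance = |3 − (-1/2)| / √77 ≈ 0.399.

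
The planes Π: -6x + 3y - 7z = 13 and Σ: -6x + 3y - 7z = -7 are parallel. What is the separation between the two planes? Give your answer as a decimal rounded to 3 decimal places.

2.063

Same normal n = (-6, 3, -7) with |n| = √94; distance = |13 − (-7)| / |n| = 20/√94 ≈ 2.063.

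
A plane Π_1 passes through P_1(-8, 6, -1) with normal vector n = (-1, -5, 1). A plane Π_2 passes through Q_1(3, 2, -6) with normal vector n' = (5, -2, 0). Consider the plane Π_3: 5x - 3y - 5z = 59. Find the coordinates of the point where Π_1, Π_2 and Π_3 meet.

Π_1: n·r = n·P_1 gives -x - 5y + z = -23.
Π_2: n'·r = n'·Q_1 gives 5x - 2y = 11.
Solving the 3×3 linear system -x - 5y + z = -23, 5x - 2y = 11, 5x - 3y - 5z = 59 (e.g. by elimination or Cramer's rule, determinant = -140) gives (3, 2, -10).

(3, 2, -10)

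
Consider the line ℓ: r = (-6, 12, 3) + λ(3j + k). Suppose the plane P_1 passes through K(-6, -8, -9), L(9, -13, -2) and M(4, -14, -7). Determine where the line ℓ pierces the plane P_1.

KL = (15, -5, 7), KM = (10, -6, 2); a normal to P_1 is KL × KM = (32, 40, -40).
Using K: P_1 has equation 32x + 40y - 40z = -152.
Substitute r = (-6, 12, 3) + t(0, 3, 1) into the plane: 168 + 80t = -152, so t = -4.
Intersection: (-6, 12, 3) + (-4)·(0, 3, 1) = (-6, 0, -1).

(-6, 0, -1)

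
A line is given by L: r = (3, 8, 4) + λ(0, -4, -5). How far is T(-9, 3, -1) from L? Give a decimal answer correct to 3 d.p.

Taking (3, 8, 4) on L with direction v = (0, -4, -5): w = T − (3, 8, 4) = (-12, -5, -5), and w × v = (5, -60, 48).
Distance = |w × v| / |v| = √5929 / √41 ≈ 12.025.

12.025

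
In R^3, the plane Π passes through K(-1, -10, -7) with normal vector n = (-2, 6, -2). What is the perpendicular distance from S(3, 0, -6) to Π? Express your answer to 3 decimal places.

7.538

Π: n·r = n·K gives -2x + 6y - 2z = -44.
n·S − d = (-2)·(3) + (6)·(0) + (-2)·(-6) − (-44) = 50; |n| = √44.
Distance = |50| / √44 = 50/√44 ≈ 7.538.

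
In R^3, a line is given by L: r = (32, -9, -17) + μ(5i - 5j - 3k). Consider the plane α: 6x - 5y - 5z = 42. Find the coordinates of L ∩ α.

(12, 11, -5)

Substitute r = (32, -9, -17) + t(5, -5, -3) into the plane: 322 + 70t = 42, so t = -4.
Intersection: (32, -9, -17) + (-4)·(5, -5, -3) = (12, 11, -5).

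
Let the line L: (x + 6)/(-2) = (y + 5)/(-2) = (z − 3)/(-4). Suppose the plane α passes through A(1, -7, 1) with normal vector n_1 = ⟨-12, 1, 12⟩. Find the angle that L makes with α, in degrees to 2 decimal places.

18.19

L has direction (-2, -2, -4) through (-6, -5, 3).
α: n_1·r = n_1·A gives -12x + y + 12z = -7.
sin θ = |n·v| / (|n||v|) = |-26| / (√289 · √24) = 0.31219.
θ ≈ 18.19°.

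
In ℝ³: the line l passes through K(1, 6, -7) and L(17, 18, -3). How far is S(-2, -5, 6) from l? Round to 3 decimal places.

A direction vector for l is L − K = (16, 12, 4).
Taking (1, 6, -7) on l with direction v = (16, 12, 4): w = S − (1, 6, -7) = (-3, -11, 13), and w × v = (-200, 220, 140).
Distance = |w × v| / |v| = √108000 / √416 ≈ 16.113.

16.113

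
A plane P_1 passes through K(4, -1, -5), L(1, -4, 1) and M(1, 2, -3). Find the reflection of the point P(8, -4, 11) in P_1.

KL = (-3, -3, 6), KM = (-3, 3, 2); a normal to P_1 is KL × KM = (-24, -12, -18).
Using K: P_1 has equation -24x - 12y - 18z = 6.
λ = (n·P − d)/|n|² = (-342 − 6)/1044 = -1/3.
Reflection = P − 2λn = (8, -4, 11) − (-2/3)·(-24, -12, -18) = (-8, -12, -1).

(-8, -12, -1)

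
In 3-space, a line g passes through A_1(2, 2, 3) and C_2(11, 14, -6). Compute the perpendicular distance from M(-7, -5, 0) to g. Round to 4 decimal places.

A direction vector for g is C_2 − A_1 = (9, 12, -9).
Taking (2, 2, 3) on g with direction v = (9, 12, -9): w = M − (2, 2, 3) = (-9, -7, -3), and w × v = (99, -108, -45).
Distance = |w × v| / |v| = √23490 / √306 ≈ 8.7615.

8.7615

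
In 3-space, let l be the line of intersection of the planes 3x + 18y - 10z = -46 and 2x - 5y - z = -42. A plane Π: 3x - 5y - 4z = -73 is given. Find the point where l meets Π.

(-10, 3, 7)

Direction of l: (3, 18, -10) × (2, -5, -1) = (-68, -17, -51).
A point on l: solving the two plane equations with x = -26 gives (-26, -1, -5).
Substitute r = (-26, -1, -5) + t(-68, -17, -51) into the plane: -53 + 85t = -73, so t = -4/17.
Intersection: (-26, -1, -5) + (-4/17)·(-68, -17, -51) = (-10, 3, 7).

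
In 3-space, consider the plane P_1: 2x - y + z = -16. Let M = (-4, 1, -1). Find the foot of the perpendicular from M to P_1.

(-6, 2, -2)

Foot = M − λn with λ = (n·M − d)/|n|² = (-10 − (-16))/6 = 1.
Foot = (-4, 1, -1) − 1·(2, -1, 1) = (-6, 2, -2).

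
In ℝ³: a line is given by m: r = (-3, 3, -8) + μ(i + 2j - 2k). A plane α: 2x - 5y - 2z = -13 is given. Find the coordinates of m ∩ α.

Substitute r = (-3, 3, -8) + t(1, 2, -2) into the plane: -5 + (-4)t = -13, so t = 2.
Intersection: (-3, 3, -8) + 2·(1, 2, -2) = (-1, 7, -12).

(-1, 7, -12)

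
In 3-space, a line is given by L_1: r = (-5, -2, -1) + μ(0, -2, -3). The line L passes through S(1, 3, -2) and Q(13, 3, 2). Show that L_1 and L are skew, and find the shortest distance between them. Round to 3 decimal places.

A direction vector for L is Q − S = (12, 0, 4).
Common perpendicular direction n = (0, -2, -3) × (12, 0, 4) = (-8, -36, 24).
With w = (1, 3, -2) − (-5, -2, -1) = (6, 5, -1), w · n = -252.
Since n ≠ 0 the lines are not parallel, and w · n = -252 ≠ 0 so they do not intersect; hence they are skew.
Distance = |w · n| / |n| = |-252| / √1936 ≈ 5.727.

5.727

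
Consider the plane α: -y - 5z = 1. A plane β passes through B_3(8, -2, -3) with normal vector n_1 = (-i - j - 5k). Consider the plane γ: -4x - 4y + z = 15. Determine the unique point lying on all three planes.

(-8, 4, -1)

β: n_1·r = n_1·B_3 gives -x - y - 5z = 9.
Solving the 3×3 linear system -y - 5z = 1, -x - y - 5z = 9, -4x - 4y + z = 15 (e.g. by elimination or Cramer's rule, determinant = -21) gives (-8, 4, -1).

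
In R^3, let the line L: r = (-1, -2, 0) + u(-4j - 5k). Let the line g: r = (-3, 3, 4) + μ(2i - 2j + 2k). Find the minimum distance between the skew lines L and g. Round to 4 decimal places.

0.8148

Common perpendicular direction n = (0, -4, -5) × (2, -2, 2) = (-18, -10, 8).
With w = (-3, 3, 4) − (-1, -2, 0) = (-2, 5, 4), w · n = 18.
Distance = |w · n| / |n| = |18| / √488 ≈ 0.8148.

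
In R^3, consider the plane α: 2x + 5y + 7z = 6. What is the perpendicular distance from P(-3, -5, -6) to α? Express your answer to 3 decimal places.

8.945

n·P − d = (2)·(-3) + (5)·(-5) + (7)·(-6) − 6 = -79; |n| = √78.
Distance = |-79| / √78 = 79/√78 ≈ 8.945.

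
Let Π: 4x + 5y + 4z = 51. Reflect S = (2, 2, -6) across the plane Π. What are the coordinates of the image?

λ = (n·S − d)/|n|² = (-6 − 51)/57 = -1.
Reflection = S − 2λn = (2, 2, -6) − (-2)·(4, 5, 4) = (10, 12, 2).

(10, 12, 2)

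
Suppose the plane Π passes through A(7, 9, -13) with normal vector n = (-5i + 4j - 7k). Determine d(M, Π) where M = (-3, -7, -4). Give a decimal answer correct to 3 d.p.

Π: n·r = n·A gives -5x + 4y - 7z = 92.
n·M − d = (-5)·(-3) + (4)·(-7) + (-7)·(-4) − 92 = -77; |n| = √90.
Distance = |-77| / √90 = 77/√90 ≈ 8.117.

8.117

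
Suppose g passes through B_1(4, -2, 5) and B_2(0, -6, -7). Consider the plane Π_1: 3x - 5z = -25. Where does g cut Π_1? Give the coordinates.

A direction vector for g is B_2 − B_1 = (-4, -4, -12).
Substitute r = (4, -2, 5) + t(-4, -4, -12) into the plane: -13 + 48t = -25, so t = -1/4.
Intersection: (4, -2, 5) + (-1/4)·(-4, -4, -12) = (5, -1, 8).

(5, -1, 8)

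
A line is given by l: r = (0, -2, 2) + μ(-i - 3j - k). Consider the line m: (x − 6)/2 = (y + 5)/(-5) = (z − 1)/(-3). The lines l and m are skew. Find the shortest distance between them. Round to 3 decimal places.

2.200

m has direction (2, -5, -3) through (6, -5, 1).
Common perpendicular direction n = (-1, -3, -1) × (2, -5, -3) = (4, -5, 11).
With w = (6, -5, 1) − (0, -2, 2) = (6, -3, -1), w · n = 28.
Distance = |w · n| / |n| = |28| / √162 ≈ 2.200.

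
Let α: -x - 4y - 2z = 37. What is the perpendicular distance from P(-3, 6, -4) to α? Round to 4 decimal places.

10.9109

n·P − d = (-1)·(-3) + (-4)·(6) + (-2)·(-4) − 37 = -50; |n| = √21.
Distance = |-50| / √21 = 50/√21 ≈ 10.9109.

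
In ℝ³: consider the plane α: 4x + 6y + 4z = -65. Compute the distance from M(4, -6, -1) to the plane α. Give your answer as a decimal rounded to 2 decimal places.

n·M − d = (4)·(4) + (6)·(-6) + (4)·(-1) − (-65) = 41; |n| = √68.
Distance = |41| / √68 = 41/√68 ≈ 4.97.

4.97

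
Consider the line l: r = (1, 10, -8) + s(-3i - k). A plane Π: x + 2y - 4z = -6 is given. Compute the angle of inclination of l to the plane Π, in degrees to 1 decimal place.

sin θ = |n·v| / (|n||v|) = |1| / (√21 · √10) = 0.06901.
θ ≈ 4.0°.

4.0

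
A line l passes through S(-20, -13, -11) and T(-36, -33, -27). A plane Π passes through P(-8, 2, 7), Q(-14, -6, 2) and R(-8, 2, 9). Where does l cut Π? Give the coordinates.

A direction vector for l is T − S = (-16, -20, -16).
PQ = (-6, -8, -5), PR = (0, 0, 2); a normal to Π is PQ × PR = (-16, 12, 0).
Using P: Π has equation -16x + 12y = 152.
Substitute r = (-20, -13, -11) + t(-16, -20, -16) into the plane: 164 + 16t = 152, so t = -3/4.
Intersection: (-20, -13, -11) + (-3/4)·(-16, -20, -16) = (-8, 2, 1).

(-8, 2, 1)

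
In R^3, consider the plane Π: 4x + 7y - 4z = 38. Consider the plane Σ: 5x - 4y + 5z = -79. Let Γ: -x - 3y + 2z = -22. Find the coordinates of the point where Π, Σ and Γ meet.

(-6, 6, -5)

Solving the 3×3 linear system 4x + 7y - 4z = 38, 5x - 4y + 5z = -79, -x - 3y + 2z = -22 (e.g. by elimination or Cramer's rule, determinant = -1) gives (-6, 6, -5).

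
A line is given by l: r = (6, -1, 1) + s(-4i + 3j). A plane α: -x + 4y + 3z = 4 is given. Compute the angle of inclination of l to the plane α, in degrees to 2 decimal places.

38.87

sin θ = |n·v| / (|n||v|) = |16| / (√26 · √25) = 0.62757.
θ ≈ 38.87°.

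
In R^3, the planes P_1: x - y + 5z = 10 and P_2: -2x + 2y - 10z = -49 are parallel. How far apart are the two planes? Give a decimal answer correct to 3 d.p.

Rescale P_2 by 1/(-2): x - y + 5z = 49/2. Then distance = |10 − (49/2)| / √27 ≈ 2.791.

2.791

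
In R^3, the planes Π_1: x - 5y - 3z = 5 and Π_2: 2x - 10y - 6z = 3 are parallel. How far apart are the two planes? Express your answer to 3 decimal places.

0.592

Rescale Π_2 by 1/2: x - 5y - 3z = 3/2. Then distance = |5 − (3/2)| / √35 ≈ 0.592.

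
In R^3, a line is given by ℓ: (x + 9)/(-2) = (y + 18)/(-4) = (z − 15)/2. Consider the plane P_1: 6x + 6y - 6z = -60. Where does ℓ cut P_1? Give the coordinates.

ℓ has direction (-2, -4, 2) through (-9, -18, 15).
Substitute r = (-9, -18, 15) + t(-2, -4, 2) into the plane: -252 + (-48)t = -60, so t = -4.
Intersection: (-9, -18, 15) + (-4)·(-2, -4, 2) = (-1, -2, 7).

(-1, -2, 7)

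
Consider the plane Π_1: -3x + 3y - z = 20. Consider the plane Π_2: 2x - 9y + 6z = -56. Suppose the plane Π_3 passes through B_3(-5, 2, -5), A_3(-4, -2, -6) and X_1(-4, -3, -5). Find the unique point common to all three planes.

(-4, 0, -8)

B_3A_3 = (1, -4, -1), B_3X_1 = (1, -5, 0); a normal to Π_3 is B_3A_3 × B_3X_1 = (-5, -1, -1).
Using B_3: Π_3 has equation -5x - y - z = 28.
Solving the 3×3 linear system -3x + 3y - z = 20, 2x - 9y + 6z = -56, -5x - y - z = 28 (e.g. by elimination or Cramer's rule, determinant = -82) gives (-4, 0, -8).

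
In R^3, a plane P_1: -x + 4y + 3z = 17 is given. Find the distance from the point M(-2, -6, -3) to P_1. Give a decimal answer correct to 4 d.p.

9.4136

n·M − d = (-1)·(-2) + (4)·(-6) + (3)·(-3) − 17 = -48; |n| = √26.
Distance = |-48| / √26 = 48/√26 ≈ 9.4136.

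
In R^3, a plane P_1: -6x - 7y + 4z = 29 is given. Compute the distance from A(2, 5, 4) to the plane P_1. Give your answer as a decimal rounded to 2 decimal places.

5.97

n·A − d = (-6)·(2) + (-7)·(5) + (4)·(4) − 29 = -60; |n| = √101.
Distance = |-60| / √101 = 60/√101 ≈ 5.97.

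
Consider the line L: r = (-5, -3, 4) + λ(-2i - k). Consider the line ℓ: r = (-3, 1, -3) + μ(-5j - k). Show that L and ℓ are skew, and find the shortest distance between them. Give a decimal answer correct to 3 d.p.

7.748

Common perpendicular direction n = (-2, 0, -1) × (0, -5, -1) = (-5, -2, 10).
With w = (-3, 1, -3) − (-5, -3, 4) = (2, 4, -7), w · n = -88.
Since n ≠ 0 the lines are not parallel, and w · n = -88 ≠ 0 so they do not intersect; hence they are skew.
Distance = |w · n| / |n| = |-88| / √129 ≈ 7.748.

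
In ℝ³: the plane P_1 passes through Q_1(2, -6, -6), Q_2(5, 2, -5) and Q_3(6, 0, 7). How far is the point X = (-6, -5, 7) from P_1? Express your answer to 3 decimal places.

9.533

Q_1Q_2 = (3, 8, 1), Q_1Q_3 = (4, 6, 13); a normal to P_1 is Q_1Q_2 × Q_1Q_3 = (98, -35, -14).
Using Q_1: P_1 has equation 98x - 35y - 14z = 490.
n·X − d = (98)·(-6) + (-35)·(-5) + (-14)·(7) − 490 = -1001; |n| = √11025.
Distance = |-1001| / √11025 = 1001/√11025 ≈ 9.533.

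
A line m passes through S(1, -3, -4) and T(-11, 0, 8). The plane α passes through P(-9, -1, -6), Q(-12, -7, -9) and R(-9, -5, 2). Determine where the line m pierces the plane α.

(-7, -1, 4)

A direction vector for m is T − S = (-12, 3, 12).
PQ = (-3, -6, -3), PR = (0, -4, 8); a normal to α is PQ × PR = (-60, 24, 12).
Using P: α has equation -60x + 24y + 12z = 444.
Substitute r = (1, -3, -4) + t(-12, 3, 12) into the plane: -180 + 936t = 444, so t = 2/3.
Intersection: (1, -3, -4) + (2/3)·(-12, 3, 12) = (-7, -1, 4).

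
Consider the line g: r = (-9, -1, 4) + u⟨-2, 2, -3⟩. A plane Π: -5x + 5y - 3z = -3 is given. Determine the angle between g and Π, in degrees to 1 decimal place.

66.3

sin θ = |n·v| / (|n||v|) = |29| / (√59 · √17) = 0.91569.
θ ≈ 66.3°.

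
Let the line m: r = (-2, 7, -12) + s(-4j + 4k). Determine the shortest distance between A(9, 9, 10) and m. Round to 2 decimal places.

Taking (-2, 7, -12) on m with direction v = (0, -4, 4): w = A − (-2, 7, -12) = (11, 2, 22), and w × v = (96, -44, -44).
Distance = |w × v| / |v| = √13088 / √32 ≈ 20.22.

20.22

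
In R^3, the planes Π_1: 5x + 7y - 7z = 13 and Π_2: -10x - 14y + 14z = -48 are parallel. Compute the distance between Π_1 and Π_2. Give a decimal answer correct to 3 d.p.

Rescale Π_2 by 1/(-2): 5x + 7y - 7z = 24. Then distance = |13 − 24| / √123 ≈ 0.992.

0.992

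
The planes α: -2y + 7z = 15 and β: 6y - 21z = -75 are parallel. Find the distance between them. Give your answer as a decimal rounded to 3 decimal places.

Rescale β by 1/(-3): -2y + 7z = 25. Then distance = |15 − 25| / √53 ≈ 1.374.

1.374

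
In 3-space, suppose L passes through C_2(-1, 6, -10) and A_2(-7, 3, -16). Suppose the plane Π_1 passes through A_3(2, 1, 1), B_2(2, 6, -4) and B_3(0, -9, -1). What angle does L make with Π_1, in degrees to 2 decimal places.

A direction vector for L is A_2 − C_2 = (-6, -3, -6).
A_3B_2 = (0, 5, -5), A_3B_3 = (-2, -10, -2); a normal to Π_1 is A_3B_2 × A_3B_3 = (-60, 10, 10).
Using A_3: Π_1 has equation -60x + 10y + 10z = -100.
sin θ = |n·v| / (|n||v|) = |270| / (√3800 · √81) = 0.48666.
θ ≈ 29.12°.

29.12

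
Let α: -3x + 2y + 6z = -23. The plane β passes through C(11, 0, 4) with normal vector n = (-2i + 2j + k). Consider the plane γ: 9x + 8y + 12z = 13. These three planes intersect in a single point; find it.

β: n·r = n·C gives -2x + 2y + z = -18.
Solving the 3×3 linear system -3x + 2y + 6z = -23, -2x + 2y + z = -18, 9x + 8y + 12z = 13 (e.g. by elimination or Cramer's rule, determinant = -186) gives (5, -4, 0).

(5, -4, 0)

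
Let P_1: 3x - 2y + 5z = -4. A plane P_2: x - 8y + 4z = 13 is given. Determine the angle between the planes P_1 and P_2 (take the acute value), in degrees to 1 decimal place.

cos θ = |n₁·n₂| / (|n₁||n₂|) = |39| / (√38 · √81).
θ = arccos(0.70296) ≈ 45.3°.

45.3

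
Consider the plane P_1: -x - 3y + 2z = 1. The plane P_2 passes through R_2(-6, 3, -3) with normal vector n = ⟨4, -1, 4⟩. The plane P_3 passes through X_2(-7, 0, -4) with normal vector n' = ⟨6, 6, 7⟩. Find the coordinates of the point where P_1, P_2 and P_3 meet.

P_2: n·r = n·R_2 gives 4x - y + 4z = -39.
P_3: n'·r = n'·X_2 gives 6x + 6y + 7z = -70.
Solving the 3×3 linear system -x - 3y + 2z = 1, 4x - y + 4z = -39, 6x + 6y + 7z = -70 (e.g. by elimination or Cramer's rule, determinant = 103) gives (-6, -1, -4).

(-6, -1, -4)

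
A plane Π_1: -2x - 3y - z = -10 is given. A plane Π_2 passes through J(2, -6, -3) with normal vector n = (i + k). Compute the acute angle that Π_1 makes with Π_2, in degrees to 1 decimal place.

Π_2: n·r = n·J gives x + z = -1.
cos θ = |n₁·n₂| / (|n₁||n₂|) = |-3| / (√14 · √2).
θ = arccos(0.56695) ≈ 55.5°.

55.5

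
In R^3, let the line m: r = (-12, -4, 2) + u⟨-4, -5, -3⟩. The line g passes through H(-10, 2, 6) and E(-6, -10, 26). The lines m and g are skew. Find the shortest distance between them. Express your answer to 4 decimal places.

A direction vector for g is E − H = (4, -12, 20).
Common perpendicular direction n = (-4, -5, -3) × (4, -12, 20) = (-136, 68, 68).
With w = (-10, 2, 6) − (-12, -4, 2) = (2, 6, 4), w · n = 408.
Distance = |w · n| / |n| = |408| / √27744 ≈ 2.4495.

2.4495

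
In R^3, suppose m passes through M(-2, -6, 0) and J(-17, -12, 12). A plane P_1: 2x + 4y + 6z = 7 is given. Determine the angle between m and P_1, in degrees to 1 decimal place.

A direction vector for m is J − M = (-15, -6, 12).
sin θ = |n·v| / (|n||v|) = |18| / (√56 · √405) = 0.11952.
θ ≈ 6.9°.

6.9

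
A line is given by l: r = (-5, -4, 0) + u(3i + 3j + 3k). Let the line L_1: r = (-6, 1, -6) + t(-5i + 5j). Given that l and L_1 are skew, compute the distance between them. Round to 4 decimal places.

6.5320

Common perpendicular direction n = (3, 3, 3) × (-5, 5, 0) = (-15, -15, 30).
With w = (-6, 1, -6) − (-5, -4, 0) = (-1, 5, -6), w · n = -240.
Distance = |w · n| / |n| = |-240| / √1350 ≈ 6.5320.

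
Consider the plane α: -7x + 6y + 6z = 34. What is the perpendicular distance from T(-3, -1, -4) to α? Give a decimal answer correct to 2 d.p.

n·T − d = (-7)·(-3) + (6)·(-1) + (6)·(-4) − 34 = -43; |n| = √121.
Distance = |-43| / √121 = 43/√121 ≈ 3.91.

3.91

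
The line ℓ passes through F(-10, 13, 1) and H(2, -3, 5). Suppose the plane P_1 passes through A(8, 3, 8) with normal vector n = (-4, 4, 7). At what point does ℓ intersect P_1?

A direction vector for ℓ is H − F = (12, -16, 4).
P_1: n·r = n·A gives -4x + 4y + 7z = 36.
Substitute r = (-10, 13, 1) + t(12, -16, 4) into the plane: 99 + (-84)t = 36, so t = 3/4.
Intersection: (-10, 13, 1) + (3/4)·(12, -16, 4) = (-1, 1, 4).

(-1, 1, 4)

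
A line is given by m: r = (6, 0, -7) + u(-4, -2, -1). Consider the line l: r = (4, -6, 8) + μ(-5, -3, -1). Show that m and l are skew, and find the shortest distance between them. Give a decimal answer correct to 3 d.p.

Common perpendicular direction n = (-4, -2, -1) × (-5, -3, -1) = (-1, 1, 2).
With w = (4, -6, 8) − (6, 0, -7) = (-2, -6, 15), w · n = 26.
Since n ≠ 0 the lines are not parallel, and w · n = 26 ≠ 0 so they do not intersect; hence they are skew.
Distance = |w · n| / |n| = |26| / √6 ≈ 10.614.

10.614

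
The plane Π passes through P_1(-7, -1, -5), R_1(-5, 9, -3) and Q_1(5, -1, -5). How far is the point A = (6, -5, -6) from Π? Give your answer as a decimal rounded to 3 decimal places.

P_1R_1 = (2, 10, 2), P_1Q_1 = (12, 0, 0); a normal to Π is P_1R_1 × P_1Q_1 = (0, 24, -120).
Using P_1: Π has equation 24y - 120z = 576.
n·A − d = (0)·(6) + (24)·(-5) + (-120)·(-6) − 576 = 24; |n| = √14976.
Distance = |24| / √14976 = 24/√14976 ≈ 0.196.

0.196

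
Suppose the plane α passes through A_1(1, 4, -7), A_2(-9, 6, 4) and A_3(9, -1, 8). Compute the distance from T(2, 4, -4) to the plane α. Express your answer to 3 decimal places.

0.733

A_1A_2 = (-10, 2, 11), A_1A_3 = (8, -5, 15); a normal to α is A_1A_2 × A_1A_3 = (85, 238, 34).
Using A_1: α has equation 85x + 238y + 34z = 799.
n·T − d = (85)·(2) + (238)·(4) + (34)·(-4) − 799 = 187; |n| = √65025.
Distance = |187| / √65025 = 187/√65025 ≈ 0.733.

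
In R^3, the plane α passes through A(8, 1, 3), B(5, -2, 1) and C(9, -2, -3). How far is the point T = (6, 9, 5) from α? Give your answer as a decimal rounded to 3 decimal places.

AB = (-3, -3, -2), AC = (1, -3, -6); a normal to α is AB × AC = (12, -20, 12).
Using A: α has equation 12x - 20y + 12z = 112.
n·T − d = (12)·(6) + (-20)·(9) + (12)·(5) − 112 = -160; |n| = √688.
Distance = |-160| / √688 = 160/√688 ≈ 6.100.

6.100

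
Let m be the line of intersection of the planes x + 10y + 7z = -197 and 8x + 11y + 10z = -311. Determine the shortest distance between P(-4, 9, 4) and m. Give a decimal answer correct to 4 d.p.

Direction of m: (1, 10, 7) × (8, 11, 10) = (23, 46, -69).
A point on m: solving the two plane equations with x = -10 gives (-10, -11, -11).
Taking (-10, -11, -11) on m with direction v = (23, 46, -69): w = P − (-10, -11, -11) = (6, 20, 15), and w × v = (-2070, 759, -184).
Distance = |w × v| / |v| = √4894837 / √7406 ≈ 25.7085.

25.7085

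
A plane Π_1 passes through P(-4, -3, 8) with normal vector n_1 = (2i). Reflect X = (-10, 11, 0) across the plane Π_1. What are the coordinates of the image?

(2, 11, 0)

Π_1: n_1·r = n_1·P gives 2x = -8.
λ = (n·X − d)/|n|² = (-20 − (-8))/4 = -3.
Reflection = X − 2λn = (-10, 11, 0) − (-6)·(2, 0, 0) = (2, 11, 0).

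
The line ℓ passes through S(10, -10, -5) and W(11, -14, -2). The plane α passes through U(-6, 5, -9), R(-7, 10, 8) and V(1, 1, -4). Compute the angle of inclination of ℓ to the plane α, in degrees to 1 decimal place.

A direction vector for ℓ is W − S = (1, -4, 3).
UR = (-1, 5, 17), UV = (7, -4, 5); a normal to α is UR × UV = (93, 124, -31).
Using U: α has equation 93x + 124y - 31z = 341.
sin θ = |n·v| / (|n||v|) = |-496| / (√24986 · √26) = 0.61538.
θ ≈ 38.0°.

38.0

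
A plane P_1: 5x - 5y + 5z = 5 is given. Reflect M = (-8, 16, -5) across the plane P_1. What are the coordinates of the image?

(12, -4, 15)

λ = (n·M − d)/|n|² = (-145 − 5)/75 = -2.
Reflection = M − 2λn = (-8, 16, -5) − (-4)·(5, -5, 5) = (12, -4, 15).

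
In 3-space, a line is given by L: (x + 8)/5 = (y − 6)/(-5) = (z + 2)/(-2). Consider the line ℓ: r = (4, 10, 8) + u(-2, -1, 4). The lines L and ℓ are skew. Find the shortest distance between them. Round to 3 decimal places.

L has direction (5, -5, -2) through (-8, 6, -2).
Common perpendicular direction n = (5, -5, -2) × (-2, -1, 4) = (-22, -16, -15).
With w = (4, 10, 8) − (-8, 6, -2) = (12, 4, 10), w · n = -478.
Distance = |w · n| / |n| = |-478| / √965 ≈ 15.387.

15.387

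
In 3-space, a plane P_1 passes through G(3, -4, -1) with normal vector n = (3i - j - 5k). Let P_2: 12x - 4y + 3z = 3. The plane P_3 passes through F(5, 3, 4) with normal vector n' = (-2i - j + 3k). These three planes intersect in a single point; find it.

P_1: n·r = n·G gives 3x - y - 5z = 18.
P_3: n'·r = n'·F gives -2x - y + 3z = -1.
Solving the 3×3 linear system 3x - y - 5z = 18, 12x - 4y + 3z = 3, -2x - y + 3z = -1 (e.g. by elimination or Cramer's rule, determinant = 115) gives (-1, -6, -3).

(-1, -6, -3)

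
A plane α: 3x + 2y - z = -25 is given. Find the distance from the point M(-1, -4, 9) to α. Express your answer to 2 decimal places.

n·M − d = (3)·(-1) + (2)·(-4) + (-1)·(9) − (-25) = 5; |n| = √14.
Distance = |5| / √14 = 5/√14 ≈ 1.34.

1.34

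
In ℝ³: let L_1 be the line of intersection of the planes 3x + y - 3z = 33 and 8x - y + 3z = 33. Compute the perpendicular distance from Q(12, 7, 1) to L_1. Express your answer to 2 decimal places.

6.94

Direction of L_1: (3, 1, -3) × (8, -1, 3) = (0, -33, -11).
A point on L_1: solving the two plane equations with y = 9 gives (6, 9, -2).
Taking (6, 9, -2) on L_1 with direction v = (0, -33, -11): w = Q − (6, 9, -2) = (6, -2, 3), and w × v = (121, 66, -198).
Distance = |w × v| / |v| = √58201 / √1210 ≈ 6.94.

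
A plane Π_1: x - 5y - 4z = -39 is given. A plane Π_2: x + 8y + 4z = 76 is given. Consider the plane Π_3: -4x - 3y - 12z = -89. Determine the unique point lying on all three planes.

Solving the 3×3 linear system x - 5y - 4z = -39, x + 8y + 4z = 76, -4x - 3y - 12z = -89 (e.g. by elimination or Cramer's rule, determinant = -180) gives (8, 7, 3).

(8, 7, 3)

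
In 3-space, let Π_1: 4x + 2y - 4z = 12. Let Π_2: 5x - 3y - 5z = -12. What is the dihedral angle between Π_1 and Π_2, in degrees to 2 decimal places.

42.46

cos θ = |n₁·n₂| / (|n₁||n₂|) = |34| / (√36 · √59).
θ = arccos(0.73774) ≈ 42.46°.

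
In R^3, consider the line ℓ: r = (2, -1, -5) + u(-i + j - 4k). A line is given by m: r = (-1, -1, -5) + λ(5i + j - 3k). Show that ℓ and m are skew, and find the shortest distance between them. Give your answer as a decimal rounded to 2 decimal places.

Common perpendicular direction n = (-1, 1, -4) × (5, 1, -3) = (1, -23, -6).
With w = (-1, -1, -5) − (2, -1, -5) = (-3, 0, 0), w · n = -3.
Since n ≠ 0 the lines are not parallel, and w · n = -3 ≠ 0 so they do not intersect; hence they are skew.
Distance = |w · n| / |n| = |-3| / √566 ≈ 0.13.

0.13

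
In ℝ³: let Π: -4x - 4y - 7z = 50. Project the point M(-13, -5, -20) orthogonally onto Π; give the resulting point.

(-5, 3, -6)

Foot = M − λn with λ = (n·M − d)/|n|² = (212 − 50)/81 = 2.
Foot = (-13, -5, -20) − 2·(-4, -4, -7) = (-5, 3, -6).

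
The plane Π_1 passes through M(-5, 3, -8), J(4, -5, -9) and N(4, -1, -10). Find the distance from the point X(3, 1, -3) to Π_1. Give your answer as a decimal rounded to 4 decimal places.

MJ = (9, -8, -1), MN = (9, -4, -2); a normal to Π_1 is MJ × MN = (12, 9, 36).
Using M: Π_1 has equation 12x + 9y + 36z = -321.
n·X − d = (12)·(3) + (9)·(1) + (36)·(-3) − (-321) = 258; |n| = √1521.
Distance = |258| / √1521 = 258/√1521 ≈ 6.6154.

6.6154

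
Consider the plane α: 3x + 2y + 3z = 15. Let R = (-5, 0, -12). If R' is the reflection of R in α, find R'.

λ = (n·R − d)/|n|² = (-51 − 15)/22 = -3.
Reflection = R − 2λn = (-5, 0, -12) − (-6)·(3, 2, 3) = (13, 12, 6).

(13, 12, 6)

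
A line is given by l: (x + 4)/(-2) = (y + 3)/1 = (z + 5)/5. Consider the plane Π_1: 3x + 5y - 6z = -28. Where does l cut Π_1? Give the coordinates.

l has direction (-2, 1, 5) through (-4, -3, -5).
Substitute r = (-4, -3, -5) + t(-2, 1, 5) into the plane: 3 + (-31)t = -28, so t = 1.
Intersection: (-4, -3, -5) + 1·(-2, 1, 5) = (-6, -2, 0).

(-6, -2, 0)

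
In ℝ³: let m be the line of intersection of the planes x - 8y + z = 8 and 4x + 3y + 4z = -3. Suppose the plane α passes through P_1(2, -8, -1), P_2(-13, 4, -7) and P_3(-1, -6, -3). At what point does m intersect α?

Direction of m: (1, -8, 1) × (4, 3, 4) = (-35, 0, 35).
A point on m: solving the two plane equations with x = 3 gives (3, -1, -3).
P_1P_2 = (-15, 12, -6), P_1P_3 = (-3, 2, -2); a normal to α is P_1P_2 × P_1P_3 = (-12, -12, 6).
Using P_1: α has equation -12x - 12y + 6z = 66.
Substitute r = (3, -1, -3) + t(-35, 0, 35) into the plane: -42 + 630t = 66, so t = 6/35.
Intersection: (3, -1, -3) + (6/35)·(-35, 0, 35) = (-3, -1, 3).

(-3, -1, 3)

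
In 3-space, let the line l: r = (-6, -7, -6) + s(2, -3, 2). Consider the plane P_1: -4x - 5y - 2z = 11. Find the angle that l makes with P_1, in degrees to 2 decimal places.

6.23

sin θ = |n·v| / (|n||v|) = |3| / (√45 · √17) = 0.10847.
θ ≈ 6.23°.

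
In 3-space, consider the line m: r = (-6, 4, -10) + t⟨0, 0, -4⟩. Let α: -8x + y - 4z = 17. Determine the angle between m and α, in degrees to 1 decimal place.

26.4

sin θ = |n·v| / (|n||v|) = |16| / (√81 · √16) = 0.44444.
θ ≈ 26.4°.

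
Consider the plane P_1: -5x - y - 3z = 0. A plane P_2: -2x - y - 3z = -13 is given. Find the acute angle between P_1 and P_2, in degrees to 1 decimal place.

cos θ = |n₁·n₂| / (|n₁||n₂|) = |20| / (√35 · √14).
θ = arccos(0.90351) ≈ 25.4°.

25.4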